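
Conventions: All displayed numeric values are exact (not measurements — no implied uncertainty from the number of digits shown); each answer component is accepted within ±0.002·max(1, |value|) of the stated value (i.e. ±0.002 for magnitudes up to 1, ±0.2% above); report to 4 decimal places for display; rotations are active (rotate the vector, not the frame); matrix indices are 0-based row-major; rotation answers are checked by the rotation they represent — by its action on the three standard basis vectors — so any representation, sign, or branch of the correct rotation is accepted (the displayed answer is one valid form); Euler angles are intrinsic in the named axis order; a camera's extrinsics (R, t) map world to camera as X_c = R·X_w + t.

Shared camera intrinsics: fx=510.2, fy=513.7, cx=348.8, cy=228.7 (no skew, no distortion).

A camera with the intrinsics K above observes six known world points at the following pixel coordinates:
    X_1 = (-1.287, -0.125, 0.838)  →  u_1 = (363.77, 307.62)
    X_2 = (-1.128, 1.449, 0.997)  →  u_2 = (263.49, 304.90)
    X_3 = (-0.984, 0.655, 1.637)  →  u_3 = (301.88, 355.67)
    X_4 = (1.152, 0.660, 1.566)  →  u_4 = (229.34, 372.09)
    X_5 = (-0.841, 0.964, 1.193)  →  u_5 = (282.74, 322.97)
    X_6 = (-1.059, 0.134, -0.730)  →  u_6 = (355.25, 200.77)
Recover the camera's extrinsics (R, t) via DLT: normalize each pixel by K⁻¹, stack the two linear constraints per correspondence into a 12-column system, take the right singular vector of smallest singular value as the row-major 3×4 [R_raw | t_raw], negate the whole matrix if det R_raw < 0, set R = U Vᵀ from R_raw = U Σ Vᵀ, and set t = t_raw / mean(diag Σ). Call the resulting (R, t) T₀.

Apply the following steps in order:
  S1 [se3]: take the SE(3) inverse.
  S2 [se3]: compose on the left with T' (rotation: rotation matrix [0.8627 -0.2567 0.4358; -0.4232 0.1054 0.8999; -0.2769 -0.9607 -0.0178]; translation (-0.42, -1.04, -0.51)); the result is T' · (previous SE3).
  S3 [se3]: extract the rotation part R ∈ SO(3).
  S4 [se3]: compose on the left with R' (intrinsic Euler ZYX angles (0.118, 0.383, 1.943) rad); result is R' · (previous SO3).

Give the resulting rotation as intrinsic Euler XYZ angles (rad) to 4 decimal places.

rotation (euler_xyz) = (0.2928, -0.8080, -1.7233)

source (pnp_recover): camera pose = R=[-0.2831 -0.9520 -0.1165; -0.1180 -0.0860 0.9893; -0.9518 0.2938 -0.0880], t=(-0.1608, 0.1909, 6.5883)
after S1 (invert_se3): R=[-0.2831 -0.1180 -0.9518; -0.9520 -0.0860 0.2938; -0.1165 0.9893 -0.0880], t=(6.2477, -2.0726, 0.3721)
after S2 (compose_se3): R=[-0.0506 0.3514 -0.9349; -0.0853 0.9311 0.3546; 0.9951 0.0977 -0.0172], t=(5.6639, -3.5676, -0.2555)
after S3 (rot_of_se3): [-0.0506 0.3514 -0.9349; -0.0853 0.9311 0.3546; 0.9951 0.0977 -0.0172]
after S4 (compose_so3): [-0.1049 0.6829 -0.7229; -0.9146 -0.3517 -0.1995; -0.3904 0.6403 0.6615]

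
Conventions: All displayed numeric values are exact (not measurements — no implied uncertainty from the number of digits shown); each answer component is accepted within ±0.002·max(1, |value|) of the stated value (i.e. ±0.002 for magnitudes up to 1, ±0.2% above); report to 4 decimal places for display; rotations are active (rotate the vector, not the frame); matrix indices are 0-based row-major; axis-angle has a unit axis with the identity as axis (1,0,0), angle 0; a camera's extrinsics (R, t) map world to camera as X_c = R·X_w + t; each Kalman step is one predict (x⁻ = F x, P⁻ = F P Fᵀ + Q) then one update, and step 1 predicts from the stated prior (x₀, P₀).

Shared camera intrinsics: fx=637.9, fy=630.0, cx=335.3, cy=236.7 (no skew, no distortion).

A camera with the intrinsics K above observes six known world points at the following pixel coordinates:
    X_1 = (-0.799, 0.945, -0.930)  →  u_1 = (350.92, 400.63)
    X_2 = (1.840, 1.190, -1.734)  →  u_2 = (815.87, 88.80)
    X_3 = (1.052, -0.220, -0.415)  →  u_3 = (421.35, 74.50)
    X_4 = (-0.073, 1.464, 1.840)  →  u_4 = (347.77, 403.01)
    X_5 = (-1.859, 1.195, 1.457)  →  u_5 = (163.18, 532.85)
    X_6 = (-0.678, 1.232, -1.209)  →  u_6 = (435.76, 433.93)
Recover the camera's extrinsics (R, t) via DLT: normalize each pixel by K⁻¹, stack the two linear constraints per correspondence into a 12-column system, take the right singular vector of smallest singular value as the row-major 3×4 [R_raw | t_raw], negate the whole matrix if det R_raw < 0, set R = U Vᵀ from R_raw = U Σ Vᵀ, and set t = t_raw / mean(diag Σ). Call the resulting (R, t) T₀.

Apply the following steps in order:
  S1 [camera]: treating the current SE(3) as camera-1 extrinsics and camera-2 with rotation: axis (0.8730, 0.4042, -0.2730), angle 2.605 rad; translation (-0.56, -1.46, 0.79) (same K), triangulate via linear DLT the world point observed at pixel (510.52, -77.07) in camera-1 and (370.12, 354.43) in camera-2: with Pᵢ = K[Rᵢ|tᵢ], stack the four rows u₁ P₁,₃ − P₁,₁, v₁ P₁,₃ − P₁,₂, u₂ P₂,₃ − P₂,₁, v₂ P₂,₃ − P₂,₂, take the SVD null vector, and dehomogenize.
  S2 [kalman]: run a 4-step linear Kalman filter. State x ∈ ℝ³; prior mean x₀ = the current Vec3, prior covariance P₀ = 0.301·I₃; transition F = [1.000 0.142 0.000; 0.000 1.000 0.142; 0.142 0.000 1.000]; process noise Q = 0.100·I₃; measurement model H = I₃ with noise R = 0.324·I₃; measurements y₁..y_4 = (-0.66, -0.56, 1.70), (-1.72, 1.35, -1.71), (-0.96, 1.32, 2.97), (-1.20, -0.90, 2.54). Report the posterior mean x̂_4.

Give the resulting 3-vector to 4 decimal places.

source (pnp_recover): camera pose = R=[0.7311 0.6164 -0.2925; -0.5552 0.7867 0.2699; 0.3964 -0.0349 0.9174], t=(-0.2000, -0.1900, 4.0697)
after S1 (triangulate): (0.7487, -0.2690, -1.8740)
after S2 (kf_track): (-0.8594, 0.1619, 1.4529)

result = (-0.8594, 0.1619, 1.4529)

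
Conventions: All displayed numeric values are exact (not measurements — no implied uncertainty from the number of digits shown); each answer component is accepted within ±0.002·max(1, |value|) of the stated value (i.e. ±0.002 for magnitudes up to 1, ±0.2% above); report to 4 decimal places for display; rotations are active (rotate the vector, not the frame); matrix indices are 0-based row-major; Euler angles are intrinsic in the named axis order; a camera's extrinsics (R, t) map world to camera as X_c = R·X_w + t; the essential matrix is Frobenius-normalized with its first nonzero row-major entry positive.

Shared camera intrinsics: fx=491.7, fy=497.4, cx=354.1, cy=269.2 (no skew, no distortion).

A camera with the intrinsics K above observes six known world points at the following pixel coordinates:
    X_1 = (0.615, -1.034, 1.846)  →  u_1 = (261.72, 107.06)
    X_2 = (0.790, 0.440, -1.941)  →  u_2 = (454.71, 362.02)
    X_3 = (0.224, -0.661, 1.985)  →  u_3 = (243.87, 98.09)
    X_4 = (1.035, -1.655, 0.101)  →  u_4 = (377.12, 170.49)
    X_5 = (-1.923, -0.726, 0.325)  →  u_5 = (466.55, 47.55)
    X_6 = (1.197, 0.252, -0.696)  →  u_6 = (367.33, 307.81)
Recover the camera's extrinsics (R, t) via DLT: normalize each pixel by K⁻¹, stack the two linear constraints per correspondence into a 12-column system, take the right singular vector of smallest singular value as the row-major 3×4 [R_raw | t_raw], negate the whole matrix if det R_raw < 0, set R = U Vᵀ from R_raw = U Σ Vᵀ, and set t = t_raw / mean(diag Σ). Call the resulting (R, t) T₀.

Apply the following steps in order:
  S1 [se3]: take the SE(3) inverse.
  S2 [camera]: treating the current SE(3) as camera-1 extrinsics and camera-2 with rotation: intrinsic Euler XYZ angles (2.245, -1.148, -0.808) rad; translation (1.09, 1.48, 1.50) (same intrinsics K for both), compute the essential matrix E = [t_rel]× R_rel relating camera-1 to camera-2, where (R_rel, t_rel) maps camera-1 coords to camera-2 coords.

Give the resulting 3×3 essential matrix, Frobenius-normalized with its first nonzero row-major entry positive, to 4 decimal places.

source (pnp_recover): camera pose = R=[-0.4000 -0.3967 -0.8262; 0.3518 0.7660 -0.5381; 0.8463 -0.5059 -0.1668], t=(0.1799, -0.4799, 5.5492)
after S1 (invert_se3): R=[-0.4000 0.3518 0.8463; -0.3967 0.7660 -0.5059; -0.8262 -0.5381 -0.1668], t=(-4.4558, 3.2461, 0.8161)
after S2 (essential): [0.0104 -0.0009 -0.0358; -0.1704 -0.4137 -0.5469; -0.4352 -0.3711 0.4150]

matrix = [0.0104 -0.0009 -0.0358; -0.1704 -0.4137 -0.5469; -0.4352 -0.3711 0.4150]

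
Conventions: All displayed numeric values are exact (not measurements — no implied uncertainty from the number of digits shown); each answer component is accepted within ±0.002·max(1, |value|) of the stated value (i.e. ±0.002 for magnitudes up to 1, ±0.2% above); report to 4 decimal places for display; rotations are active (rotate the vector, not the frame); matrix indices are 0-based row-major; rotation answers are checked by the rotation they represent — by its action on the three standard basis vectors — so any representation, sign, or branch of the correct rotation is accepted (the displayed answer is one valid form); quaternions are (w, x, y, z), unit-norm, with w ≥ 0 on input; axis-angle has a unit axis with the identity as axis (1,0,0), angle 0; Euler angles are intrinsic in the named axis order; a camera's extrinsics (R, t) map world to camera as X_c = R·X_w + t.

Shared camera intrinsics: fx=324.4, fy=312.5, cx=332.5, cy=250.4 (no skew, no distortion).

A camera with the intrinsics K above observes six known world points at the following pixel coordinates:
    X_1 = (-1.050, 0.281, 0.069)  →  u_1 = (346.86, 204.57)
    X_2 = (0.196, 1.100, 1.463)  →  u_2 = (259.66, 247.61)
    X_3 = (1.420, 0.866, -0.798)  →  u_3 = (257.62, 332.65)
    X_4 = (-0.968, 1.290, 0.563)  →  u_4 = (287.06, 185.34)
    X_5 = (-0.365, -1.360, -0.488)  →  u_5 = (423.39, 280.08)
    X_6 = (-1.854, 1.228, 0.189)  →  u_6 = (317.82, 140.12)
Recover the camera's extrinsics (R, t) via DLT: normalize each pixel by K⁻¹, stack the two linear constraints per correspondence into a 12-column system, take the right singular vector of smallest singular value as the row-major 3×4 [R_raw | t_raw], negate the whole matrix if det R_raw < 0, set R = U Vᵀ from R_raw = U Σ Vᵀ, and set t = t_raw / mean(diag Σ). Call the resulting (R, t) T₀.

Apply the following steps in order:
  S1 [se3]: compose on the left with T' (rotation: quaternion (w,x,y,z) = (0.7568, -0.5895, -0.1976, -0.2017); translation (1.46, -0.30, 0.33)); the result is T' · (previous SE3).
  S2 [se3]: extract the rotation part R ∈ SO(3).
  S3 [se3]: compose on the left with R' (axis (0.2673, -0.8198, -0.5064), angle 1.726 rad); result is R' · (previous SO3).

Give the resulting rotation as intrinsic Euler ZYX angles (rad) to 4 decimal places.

source (pnp_recover): camera pose = R=[-0.4172 -0.8379 -0.3519; 0.8923 -0.4512 0.0164; -0.1725 -0.3071 0.9359], t=(0.0700, 0.2396, 5.4449)
after S1 (compose_se3): R=[0.1401 -0.9283 -0.3443; 0.0620 -0.3388 0.9388; -0.9882 -0.1529 0.0101], t=(1.3141, 5.0410, 1.4083)
after S2 (rot_of_se3): [0.1401 -0.9283 -0.3443; 0.0620 -0.3388 0.9388; -0.9882 -0.1529 0.0101]
after S3 (compose_so3): [0.9601 0.1308 0.2473; -0.2797 0.4559 0.8449; -0.0022 -0.8804 0.4743]

rotation (euler_zyx) = (-0.2835, 0.0022, -1.0766)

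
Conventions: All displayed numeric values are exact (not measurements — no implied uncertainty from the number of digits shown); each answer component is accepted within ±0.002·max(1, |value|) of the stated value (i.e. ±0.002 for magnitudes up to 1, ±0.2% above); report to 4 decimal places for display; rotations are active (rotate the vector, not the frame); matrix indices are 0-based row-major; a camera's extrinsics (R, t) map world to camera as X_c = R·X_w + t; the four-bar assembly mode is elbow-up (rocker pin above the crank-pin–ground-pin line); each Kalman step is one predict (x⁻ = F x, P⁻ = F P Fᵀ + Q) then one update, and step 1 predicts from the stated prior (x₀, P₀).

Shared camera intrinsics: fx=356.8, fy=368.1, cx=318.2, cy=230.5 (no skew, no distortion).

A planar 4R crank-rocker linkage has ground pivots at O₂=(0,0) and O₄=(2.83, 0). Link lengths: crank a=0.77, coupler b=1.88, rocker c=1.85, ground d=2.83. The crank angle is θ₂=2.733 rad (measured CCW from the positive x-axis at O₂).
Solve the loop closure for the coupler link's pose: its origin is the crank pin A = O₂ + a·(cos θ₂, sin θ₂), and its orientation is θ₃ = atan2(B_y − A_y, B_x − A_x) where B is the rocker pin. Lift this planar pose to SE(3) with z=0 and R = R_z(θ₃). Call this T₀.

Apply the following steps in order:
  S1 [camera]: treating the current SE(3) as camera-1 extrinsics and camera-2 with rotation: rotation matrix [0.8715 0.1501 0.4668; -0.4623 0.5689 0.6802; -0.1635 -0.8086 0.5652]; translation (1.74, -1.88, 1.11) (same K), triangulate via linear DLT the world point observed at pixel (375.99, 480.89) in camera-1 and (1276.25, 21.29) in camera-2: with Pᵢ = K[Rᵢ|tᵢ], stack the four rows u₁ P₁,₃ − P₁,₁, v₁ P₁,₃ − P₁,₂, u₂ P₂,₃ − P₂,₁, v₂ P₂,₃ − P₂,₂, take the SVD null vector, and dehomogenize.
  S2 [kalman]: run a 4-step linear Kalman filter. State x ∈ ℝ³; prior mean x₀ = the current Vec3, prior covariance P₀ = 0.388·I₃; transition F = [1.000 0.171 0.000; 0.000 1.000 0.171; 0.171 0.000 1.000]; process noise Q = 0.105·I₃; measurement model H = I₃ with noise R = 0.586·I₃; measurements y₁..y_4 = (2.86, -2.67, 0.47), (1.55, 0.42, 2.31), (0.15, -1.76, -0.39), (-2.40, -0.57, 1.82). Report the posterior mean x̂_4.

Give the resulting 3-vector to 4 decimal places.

result = (-0.3045, -0.6361, 1.3091)

source (fourbar_fk): coupler pose = R=[0.9752 -0.2214 0.0000; 0.2214 0.9752 0.0000; 0.0000 0.0000 1.0000], t=(-0.7066, 0.3059, 0.0000)
after S1 (triangulate): (1.1857, 0.6930, 1.8291)
after S2 (kf_track): (-0.3045, -0.6361, 1.3091)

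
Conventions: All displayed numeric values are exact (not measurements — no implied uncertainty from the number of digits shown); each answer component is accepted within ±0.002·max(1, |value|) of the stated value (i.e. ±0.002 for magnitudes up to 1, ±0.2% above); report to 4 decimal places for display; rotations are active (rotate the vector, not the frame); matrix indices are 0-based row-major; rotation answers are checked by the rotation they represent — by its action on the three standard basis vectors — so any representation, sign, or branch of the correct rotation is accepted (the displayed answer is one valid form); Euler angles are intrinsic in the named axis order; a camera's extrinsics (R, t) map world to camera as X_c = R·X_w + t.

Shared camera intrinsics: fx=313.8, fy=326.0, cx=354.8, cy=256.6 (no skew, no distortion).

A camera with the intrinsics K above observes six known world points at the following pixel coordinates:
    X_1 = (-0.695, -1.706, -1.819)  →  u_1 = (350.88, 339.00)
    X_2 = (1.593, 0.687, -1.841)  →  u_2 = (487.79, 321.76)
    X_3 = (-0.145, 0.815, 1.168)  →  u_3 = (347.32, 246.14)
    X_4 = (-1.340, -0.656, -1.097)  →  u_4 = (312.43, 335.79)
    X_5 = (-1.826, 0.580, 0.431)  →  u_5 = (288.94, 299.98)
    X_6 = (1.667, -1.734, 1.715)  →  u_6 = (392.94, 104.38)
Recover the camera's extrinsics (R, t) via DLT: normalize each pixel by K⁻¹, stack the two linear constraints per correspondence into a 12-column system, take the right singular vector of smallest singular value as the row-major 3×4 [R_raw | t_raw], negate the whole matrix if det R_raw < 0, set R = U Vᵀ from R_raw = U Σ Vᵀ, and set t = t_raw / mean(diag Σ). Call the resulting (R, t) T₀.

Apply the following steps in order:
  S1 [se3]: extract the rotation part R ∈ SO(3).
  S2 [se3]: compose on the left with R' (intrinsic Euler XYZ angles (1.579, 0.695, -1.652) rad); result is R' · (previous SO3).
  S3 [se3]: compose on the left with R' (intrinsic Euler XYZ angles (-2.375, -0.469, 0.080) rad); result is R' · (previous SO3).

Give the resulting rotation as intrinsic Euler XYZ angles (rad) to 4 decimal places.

source (pnp_recover): camera pose = R=[0.8990 0.2077 -0.3855; -0.4363 0.4996 -0.7483; 0.0371 0.8410 0.5398], t=(0.2300, 0.1599, 6.2893)
after S1 (rot_of_se3): [0.8990 0.2077 -0.3855; -0.4363 0.4996 -0.7483; 0.0371 0.8410 0.5398]
after S2 (compose_so3): [-0.3662 0.9081 -0.2032; -0.3466 -0.3358 -0.8758; -0.8635 -0.2503 0.4377]
after S3 (compose_so3): [0.0894 0.9445 -0.3161; -0.3702 0.3261 0.8698; 0.9247 0.0393 0.3788]

rotation (euler_xyz) = (-1.1601, -0.3216, -1.4764)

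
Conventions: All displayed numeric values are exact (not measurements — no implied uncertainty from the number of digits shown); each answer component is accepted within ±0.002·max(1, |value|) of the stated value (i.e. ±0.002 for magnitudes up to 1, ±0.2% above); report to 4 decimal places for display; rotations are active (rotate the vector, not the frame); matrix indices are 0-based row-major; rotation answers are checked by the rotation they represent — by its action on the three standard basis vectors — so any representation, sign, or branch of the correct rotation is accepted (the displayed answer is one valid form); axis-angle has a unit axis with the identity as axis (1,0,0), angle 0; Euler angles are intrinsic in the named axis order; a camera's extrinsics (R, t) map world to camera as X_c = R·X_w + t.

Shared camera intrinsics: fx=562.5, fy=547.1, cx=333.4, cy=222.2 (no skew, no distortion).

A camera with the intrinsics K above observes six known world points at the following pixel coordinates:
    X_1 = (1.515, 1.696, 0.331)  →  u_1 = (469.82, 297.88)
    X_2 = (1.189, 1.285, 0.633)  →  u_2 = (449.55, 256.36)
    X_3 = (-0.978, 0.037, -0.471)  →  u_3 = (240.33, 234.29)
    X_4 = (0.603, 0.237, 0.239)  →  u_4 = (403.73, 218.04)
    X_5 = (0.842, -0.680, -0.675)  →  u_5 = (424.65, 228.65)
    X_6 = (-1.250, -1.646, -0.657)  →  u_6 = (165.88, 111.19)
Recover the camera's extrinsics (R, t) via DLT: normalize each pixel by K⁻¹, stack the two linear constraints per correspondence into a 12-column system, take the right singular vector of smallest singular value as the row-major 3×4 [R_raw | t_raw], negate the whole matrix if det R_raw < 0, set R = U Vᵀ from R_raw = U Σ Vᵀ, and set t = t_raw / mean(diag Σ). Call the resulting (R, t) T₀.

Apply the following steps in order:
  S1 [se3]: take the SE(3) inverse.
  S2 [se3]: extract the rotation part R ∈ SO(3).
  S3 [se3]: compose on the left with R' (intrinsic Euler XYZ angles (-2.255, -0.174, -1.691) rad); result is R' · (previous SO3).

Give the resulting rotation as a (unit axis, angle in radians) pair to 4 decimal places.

source (pnp_recover): camera pose = R=[0.9769 0.0308 0.2114; 0.1390 0.6600 -0.7383; -0.1622 0.7506 0.6405], t=(0.1099, -0.1100, 5.8209)
after S1 (invert_se3): R=[0.9769 0.1390 -0.1622; 0.0308 0.6600 0.7506; 0.2114 -0.7383 0.6405], t=(0.8523, -4.3002, -3.8327)
after S2 (rot_of_se3): [0.9769 0.1390 -0.1622; 0.0308 0.6600 0.7506; 0.2114 -0.7383 0.6405]
after S3 (compose_so3): [-0.1219 0.7567 0.6422; 0.7651 -0.3406 0.5465; 0.6323 0.5580 -0.5375]

rotation (axis_angle) = ((0.6626, 0.5742, 0.4809), 3.1329)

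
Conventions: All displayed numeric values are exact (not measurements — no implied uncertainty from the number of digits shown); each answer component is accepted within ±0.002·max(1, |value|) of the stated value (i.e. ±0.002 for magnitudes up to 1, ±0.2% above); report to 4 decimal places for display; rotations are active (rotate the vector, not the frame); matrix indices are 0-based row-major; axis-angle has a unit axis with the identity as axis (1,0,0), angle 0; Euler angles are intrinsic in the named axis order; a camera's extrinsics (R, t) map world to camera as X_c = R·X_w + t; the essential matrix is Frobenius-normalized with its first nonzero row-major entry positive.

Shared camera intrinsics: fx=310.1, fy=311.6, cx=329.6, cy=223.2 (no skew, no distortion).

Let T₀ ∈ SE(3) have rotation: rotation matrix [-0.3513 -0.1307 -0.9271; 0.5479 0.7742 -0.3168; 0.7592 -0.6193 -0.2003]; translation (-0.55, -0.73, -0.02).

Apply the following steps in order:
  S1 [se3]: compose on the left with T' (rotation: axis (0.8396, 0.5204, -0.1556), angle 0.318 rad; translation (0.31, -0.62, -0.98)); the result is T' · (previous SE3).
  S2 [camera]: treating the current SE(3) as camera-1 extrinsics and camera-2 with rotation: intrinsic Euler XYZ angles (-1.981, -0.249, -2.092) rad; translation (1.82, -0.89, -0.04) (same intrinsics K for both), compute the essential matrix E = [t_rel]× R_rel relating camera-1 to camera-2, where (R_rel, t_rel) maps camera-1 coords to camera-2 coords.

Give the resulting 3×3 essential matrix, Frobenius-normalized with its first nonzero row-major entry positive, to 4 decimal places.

matrix = [0.3892 -0.2686 -0.1458; 0.0050 -0.0689 -0.6643; -0.4472 0.2738 -0.1846]

after S1 (compose_se3): R=[-0.1889 -0.1709 -0.9670; 0.3349 0.9145 -0.2270; 0.9231 -0.3668 -0.1155], t=(-0.2865, -1.3033, -1.0946)
after S2 (essential): [0.3892 -0.2686 -0.1458; 0.0050 -0.0689 -0.6643; -0.4472 0.2738 -0.1846]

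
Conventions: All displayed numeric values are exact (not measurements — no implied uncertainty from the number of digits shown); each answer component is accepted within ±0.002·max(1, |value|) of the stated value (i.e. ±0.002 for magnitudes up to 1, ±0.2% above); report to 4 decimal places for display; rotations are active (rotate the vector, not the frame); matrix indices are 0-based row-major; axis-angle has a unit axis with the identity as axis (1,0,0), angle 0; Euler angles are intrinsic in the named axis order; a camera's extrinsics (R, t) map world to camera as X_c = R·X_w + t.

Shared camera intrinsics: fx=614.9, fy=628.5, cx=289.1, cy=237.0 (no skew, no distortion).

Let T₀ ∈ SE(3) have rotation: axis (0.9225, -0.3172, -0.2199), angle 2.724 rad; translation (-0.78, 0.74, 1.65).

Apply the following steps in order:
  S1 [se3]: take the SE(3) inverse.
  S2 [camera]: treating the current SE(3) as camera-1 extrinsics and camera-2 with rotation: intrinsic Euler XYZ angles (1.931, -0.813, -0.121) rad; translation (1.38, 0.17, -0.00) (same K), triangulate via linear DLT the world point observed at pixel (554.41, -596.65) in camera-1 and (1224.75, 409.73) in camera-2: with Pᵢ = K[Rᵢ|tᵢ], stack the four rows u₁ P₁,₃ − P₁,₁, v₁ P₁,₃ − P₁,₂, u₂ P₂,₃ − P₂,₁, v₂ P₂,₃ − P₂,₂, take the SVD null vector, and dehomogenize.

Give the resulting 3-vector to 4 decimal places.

result = (0.1034, 1.6660, -1.7615)

after S1 (invert_se3): R=[0.7149 -0.6493 -0.2596; -0.4709 -0.7215 0.5077; -0.5169 -0.2406 -0.8215], t=(1.4665, -0.6711, 1.1303)
after S2 (triangulate): (0.1034, 1.6660, -1.7615)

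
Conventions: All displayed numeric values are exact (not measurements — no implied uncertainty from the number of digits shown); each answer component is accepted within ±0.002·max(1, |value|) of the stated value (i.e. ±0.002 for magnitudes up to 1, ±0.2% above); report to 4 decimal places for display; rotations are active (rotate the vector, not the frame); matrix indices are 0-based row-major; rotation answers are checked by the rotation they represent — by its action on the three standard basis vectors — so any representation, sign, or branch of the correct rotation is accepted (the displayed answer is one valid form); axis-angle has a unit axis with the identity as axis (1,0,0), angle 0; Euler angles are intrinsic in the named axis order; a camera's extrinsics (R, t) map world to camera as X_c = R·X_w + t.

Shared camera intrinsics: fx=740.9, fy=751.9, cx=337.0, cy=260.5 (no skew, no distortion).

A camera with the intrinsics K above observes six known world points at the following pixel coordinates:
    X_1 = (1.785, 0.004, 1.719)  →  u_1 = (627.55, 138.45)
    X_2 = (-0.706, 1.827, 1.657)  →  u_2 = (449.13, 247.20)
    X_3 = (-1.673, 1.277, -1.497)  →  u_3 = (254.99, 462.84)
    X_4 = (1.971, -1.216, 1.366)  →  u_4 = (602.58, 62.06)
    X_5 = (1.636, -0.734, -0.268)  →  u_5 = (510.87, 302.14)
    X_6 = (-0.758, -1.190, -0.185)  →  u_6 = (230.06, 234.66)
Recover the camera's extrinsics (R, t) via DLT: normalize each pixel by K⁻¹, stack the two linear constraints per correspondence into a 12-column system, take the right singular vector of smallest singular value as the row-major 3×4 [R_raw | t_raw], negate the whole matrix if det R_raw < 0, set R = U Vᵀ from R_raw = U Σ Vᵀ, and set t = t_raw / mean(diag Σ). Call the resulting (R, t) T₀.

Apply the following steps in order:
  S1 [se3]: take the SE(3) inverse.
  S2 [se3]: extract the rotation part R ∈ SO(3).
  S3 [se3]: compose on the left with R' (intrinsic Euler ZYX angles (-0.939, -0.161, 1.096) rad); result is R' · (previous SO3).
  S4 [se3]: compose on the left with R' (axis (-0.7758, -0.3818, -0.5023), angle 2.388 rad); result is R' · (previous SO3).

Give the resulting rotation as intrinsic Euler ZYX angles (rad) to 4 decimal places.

source (pnp_recover): camera pose = R=[0.7794 0.4971 0.3813; 0.0733 0.5320 -0.8436; -0.6222 0.6854 0.3782], t=(0.3600, 0.3200, 6.6000)
after S1 (invert_se3): R=[0.7794 0.0733 -0.6222; 0.4971 0.5320 0.6854; 0.3813 -0.8436 0.3782], t=(3.8025, -4.8732, -2.3634)
after S2 (rot_of_se3): [0.7794 0.0733 -0.6222; 0.4971 0.5320 0.6854; 0.3813 -0.8436 0.3782]
after S3 (compose_so3): [0.3057 0.8362 -0.4554; -0.6071 0.5396 0.5832; 0.7334 0.0981 0.6727]
after S4 (compose_so3): [-0.1218 0.7630 0.6349; 0.9738 -0.0319 0.2252; 0.1921 0.6457 -0.7391]

rotation (euler_zyx) = (1.6952, -0.1933, 2.4235)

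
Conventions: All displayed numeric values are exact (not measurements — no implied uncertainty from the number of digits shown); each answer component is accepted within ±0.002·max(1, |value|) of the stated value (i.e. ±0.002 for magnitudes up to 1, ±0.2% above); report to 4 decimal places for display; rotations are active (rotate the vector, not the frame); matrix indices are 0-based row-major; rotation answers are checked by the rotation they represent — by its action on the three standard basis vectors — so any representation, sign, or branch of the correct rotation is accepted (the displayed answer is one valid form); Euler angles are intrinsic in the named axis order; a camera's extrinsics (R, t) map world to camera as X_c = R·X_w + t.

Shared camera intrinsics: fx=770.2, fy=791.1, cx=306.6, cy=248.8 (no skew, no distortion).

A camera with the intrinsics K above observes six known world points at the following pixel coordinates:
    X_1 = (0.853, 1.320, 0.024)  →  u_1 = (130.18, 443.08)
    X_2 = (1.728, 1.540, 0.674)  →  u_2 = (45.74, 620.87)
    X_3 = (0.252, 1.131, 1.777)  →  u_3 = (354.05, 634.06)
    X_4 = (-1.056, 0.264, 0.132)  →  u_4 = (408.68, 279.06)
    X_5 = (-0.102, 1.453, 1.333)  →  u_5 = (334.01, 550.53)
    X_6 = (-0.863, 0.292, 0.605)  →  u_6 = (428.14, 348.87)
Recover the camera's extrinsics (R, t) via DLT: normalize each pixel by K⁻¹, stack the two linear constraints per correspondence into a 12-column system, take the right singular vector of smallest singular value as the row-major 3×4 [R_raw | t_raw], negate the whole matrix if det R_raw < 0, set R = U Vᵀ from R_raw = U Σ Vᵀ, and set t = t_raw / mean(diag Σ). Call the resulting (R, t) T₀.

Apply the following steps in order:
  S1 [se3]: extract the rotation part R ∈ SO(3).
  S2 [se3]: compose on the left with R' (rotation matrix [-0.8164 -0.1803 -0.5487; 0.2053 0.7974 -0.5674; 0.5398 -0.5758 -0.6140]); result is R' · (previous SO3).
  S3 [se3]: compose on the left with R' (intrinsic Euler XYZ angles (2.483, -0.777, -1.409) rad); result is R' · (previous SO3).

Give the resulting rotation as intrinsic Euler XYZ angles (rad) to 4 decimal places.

rotation (euler_xyz) = (1.6844, 0.6233, -0.8232)

source (pnp_recover): camera pose = R=[-0.7406 -0.3960 0.5428; 0.3074 0.5186 0.7978; -0.5975 0.7577 -0.2623], t=(-0.0300, 0.2902, 4.6311)
after S1 (rot_of_se3): [-0.7406 -0.3960 0.5428; 0.3074 0.5186 0.7978; -0.5975 0.7577 -0.2623]
after S2 (compose_so3): [0.8770 -0.1859 -0.4430; 0.4321 -0.0977 0.8965; -0.2100 -0.9777 -0.0053]
after S3 (compose_so3): [0.5521 0.5954 0.5837; 0.4775 0.3482 -0.8067; -0.6836 0.7241 -0.0921]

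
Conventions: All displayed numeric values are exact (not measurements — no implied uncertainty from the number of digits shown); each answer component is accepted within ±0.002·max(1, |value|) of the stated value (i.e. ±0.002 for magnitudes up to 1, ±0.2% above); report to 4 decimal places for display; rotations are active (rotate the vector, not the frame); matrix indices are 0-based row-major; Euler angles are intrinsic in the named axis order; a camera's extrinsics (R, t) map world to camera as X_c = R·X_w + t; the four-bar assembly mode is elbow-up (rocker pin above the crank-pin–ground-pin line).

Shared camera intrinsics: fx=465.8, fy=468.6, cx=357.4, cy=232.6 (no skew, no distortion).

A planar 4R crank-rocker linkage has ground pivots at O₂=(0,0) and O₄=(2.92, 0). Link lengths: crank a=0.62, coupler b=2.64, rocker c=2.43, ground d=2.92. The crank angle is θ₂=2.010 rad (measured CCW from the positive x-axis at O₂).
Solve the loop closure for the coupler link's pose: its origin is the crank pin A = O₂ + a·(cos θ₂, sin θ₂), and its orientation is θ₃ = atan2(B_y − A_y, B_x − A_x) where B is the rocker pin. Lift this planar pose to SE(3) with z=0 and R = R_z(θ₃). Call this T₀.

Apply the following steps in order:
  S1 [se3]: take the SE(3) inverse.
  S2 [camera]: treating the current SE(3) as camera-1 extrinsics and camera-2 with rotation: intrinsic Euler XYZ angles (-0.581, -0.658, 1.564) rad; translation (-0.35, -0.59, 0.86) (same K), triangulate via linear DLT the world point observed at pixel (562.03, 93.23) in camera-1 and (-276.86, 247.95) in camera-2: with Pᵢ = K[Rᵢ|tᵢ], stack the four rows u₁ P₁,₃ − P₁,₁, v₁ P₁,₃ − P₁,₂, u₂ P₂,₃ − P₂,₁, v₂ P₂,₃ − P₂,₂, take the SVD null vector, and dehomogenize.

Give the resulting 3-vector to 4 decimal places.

source (fourbar_fk): coupler pose = R=[0.7925 -0.6098 0.0000; 0.6098 0.7925 0.0000; 0.0000 0.0000 1.0000], t=(-0.2636, 0.5612, 0.0000)
after S1 (invert_se3): R=[0.7925 0.6098 0.0000; -0.6098 0.7925 0.0000; 0.0000 0.0000 1.0000], t=(-0.1333, -0.6055, 0.0000)
after S2 (triangulate): (0.3672, 0.5995, 1.1913)

result = (0.3672, 0.5995, 1.1913)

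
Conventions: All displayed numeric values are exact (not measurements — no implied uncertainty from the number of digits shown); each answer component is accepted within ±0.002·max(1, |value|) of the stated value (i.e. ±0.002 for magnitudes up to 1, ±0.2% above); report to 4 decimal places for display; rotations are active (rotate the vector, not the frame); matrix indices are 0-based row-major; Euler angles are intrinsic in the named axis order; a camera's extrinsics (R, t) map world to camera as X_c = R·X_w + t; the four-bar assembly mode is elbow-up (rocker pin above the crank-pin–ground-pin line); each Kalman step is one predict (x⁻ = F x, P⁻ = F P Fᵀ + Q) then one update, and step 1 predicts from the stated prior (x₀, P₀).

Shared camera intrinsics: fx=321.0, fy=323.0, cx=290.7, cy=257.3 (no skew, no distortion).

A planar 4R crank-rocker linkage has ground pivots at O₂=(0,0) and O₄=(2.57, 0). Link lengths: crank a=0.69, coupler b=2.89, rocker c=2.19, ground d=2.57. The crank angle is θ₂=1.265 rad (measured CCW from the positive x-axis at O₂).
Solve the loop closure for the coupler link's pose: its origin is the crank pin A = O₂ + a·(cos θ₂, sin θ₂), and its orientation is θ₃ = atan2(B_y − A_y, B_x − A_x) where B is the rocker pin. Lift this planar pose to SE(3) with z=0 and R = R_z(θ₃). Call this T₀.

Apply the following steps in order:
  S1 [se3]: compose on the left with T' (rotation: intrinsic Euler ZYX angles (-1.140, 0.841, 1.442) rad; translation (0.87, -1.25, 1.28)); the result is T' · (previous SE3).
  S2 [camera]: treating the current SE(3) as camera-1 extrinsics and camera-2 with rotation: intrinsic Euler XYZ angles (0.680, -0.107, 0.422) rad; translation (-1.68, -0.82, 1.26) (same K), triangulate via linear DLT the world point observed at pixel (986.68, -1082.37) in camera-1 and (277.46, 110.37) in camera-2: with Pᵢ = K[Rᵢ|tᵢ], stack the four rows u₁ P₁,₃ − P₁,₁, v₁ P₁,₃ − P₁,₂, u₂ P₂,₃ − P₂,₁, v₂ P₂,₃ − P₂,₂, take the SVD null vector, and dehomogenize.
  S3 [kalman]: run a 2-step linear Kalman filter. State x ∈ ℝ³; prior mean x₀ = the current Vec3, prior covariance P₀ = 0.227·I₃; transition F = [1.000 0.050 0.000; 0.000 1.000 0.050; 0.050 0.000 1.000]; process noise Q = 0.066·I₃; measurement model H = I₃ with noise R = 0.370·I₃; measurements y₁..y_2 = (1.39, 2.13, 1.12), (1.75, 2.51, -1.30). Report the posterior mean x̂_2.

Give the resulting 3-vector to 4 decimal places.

source (fourbar_fk): coupler pose = R=[0.8483 -0.5295 0.0000; 0.5295 0.8483 0.0000; 0.0000 0.0000 1.0000], t=(0.2077, 0.6580, 0.0000)
after S1 (compose_se3): R=[0.4614 0.2134 -0.8611; -0.8411 -0.2035 -0.5011; -0.2822 0.9555 0.0856], t=(1.2077, -1.7825, 1.5602)
after S2 (triangulate): (1.6364, -0.3622, 0.2428)
after S3 (kf_track): (1.6445, 1.4242, 0.0022)

result = (1.6445, 1.4242, 0.0022)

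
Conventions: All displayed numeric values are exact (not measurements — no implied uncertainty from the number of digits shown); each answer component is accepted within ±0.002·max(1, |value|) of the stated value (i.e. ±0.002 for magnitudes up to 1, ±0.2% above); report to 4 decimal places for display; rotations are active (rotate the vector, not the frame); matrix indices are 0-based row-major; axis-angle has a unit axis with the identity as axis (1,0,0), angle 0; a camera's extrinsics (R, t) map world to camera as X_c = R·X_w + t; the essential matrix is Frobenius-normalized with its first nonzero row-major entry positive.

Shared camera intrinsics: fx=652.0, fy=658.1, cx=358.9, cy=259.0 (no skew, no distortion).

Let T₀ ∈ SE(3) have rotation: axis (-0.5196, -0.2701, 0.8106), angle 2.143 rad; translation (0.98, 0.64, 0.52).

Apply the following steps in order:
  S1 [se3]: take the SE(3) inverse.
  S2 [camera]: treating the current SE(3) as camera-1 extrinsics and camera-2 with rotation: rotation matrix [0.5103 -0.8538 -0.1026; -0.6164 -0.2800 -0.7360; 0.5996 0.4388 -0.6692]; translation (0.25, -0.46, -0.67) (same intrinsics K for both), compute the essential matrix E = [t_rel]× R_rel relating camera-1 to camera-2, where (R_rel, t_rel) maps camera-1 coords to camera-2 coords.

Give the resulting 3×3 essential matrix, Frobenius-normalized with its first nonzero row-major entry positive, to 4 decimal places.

matrix = [0.4129 -0.0272 -0.5697; -0.0118 0.0167 -0.0891; 0.5431 -0.2094 0.3962]

after S1 (invert_se3): R=[-0.1253 0.8978 -0.4222; -0.4651 -0.4290 -0.7743; -0.8763 0.0993 0.4714], t=(-0.2322, 1.1331, 0.5501)
after S2 (essential): [0.4129 -0.0272 -0.5697; -0.0118 0.0167 -0.0891; 0.5431 -0.2094 0.3962]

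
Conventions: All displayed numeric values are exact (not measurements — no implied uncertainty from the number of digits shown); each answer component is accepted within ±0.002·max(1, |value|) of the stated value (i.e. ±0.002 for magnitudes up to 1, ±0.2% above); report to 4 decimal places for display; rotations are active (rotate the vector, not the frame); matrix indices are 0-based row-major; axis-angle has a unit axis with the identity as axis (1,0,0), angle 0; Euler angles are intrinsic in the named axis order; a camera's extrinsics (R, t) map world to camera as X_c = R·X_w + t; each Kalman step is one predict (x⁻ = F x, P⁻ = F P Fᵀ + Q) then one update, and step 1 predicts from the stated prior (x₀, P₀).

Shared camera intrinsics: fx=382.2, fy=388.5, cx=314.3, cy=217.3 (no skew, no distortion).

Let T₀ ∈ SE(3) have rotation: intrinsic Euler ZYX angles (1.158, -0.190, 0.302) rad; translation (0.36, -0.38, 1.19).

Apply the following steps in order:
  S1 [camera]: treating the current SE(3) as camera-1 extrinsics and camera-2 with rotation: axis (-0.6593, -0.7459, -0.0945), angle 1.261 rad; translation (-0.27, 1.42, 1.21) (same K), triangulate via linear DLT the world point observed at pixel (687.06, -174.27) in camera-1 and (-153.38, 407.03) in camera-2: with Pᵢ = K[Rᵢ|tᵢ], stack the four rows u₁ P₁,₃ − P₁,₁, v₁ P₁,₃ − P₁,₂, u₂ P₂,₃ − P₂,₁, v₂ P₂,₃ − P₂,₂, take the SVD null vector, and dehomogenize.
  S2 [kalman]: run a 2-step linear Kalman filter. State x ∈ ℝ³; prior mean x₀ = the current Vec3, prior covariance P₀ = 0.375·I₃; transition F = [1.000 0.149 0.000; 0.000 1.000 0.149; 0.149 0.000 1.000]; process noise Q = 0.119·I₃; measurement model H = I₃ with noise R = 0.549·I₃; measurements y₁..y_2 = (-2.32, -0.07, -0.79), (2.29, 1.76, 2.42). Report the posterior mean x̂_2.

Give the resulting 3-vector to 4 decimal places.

after S1 (triangulate): (-0.7873, -1.9951, 1.9493)
after S2 (kf_track): (0.0103, 0.3753, 1.4244)

result = (0.0103, 0.3753, 1.4244)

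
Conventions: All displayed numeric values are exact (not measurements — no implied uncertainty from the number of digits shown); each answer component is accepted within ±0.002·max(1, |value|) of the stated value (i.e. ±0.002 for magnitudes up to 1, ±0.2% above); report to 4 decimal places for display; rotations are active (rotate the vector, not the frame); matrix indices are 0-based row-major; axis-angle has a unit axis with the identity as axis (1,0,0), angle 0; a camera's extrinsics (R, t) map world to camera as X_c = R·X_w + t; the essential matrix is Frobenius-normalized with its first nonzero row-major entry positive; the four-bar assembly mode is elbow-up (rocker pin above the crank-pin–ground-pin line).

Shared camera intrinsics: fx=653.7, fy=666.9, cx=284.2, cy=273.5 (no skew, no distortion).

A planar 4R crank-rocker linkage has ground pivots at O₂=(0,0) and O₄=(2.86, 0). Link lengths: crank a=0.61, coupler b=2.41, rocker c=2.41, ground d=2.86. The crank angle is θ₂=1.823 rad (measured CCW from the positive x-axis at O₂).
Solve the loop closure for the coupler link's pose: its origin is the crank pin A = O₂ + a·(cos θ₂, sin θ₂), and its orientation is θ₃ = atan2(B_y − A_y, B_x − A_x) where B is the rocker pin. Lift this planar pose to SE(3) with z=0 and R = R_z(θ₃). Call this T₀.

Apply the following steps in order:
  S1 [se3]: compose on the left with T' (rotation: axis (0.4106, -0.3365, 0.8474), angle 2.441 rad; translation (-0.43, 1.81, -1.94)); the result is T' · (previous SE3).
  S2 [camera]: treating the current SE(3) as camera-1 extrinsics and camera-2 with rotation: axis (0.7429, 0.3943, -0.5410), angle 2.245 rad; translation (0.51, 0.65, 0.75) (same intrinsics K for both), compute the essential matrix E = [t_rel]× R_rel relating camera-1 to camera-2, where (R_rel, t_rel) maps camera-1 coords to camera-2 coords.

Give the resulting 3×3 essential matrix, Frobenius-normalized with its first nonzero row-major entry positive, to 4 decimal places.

source (fourbar_fk): coupler pose = R=[0.7733 -0.6340 0.0000; 0.6340 0.7733 0.0000; 0.0000 0.0000 1.0000], t=(-0.1522, 0.5907, 0.0000)
after S1 (compose_se3): R=[-0.8621 -0.3150 0.3970; -0.1240 -0.6284 -0.7679; 0.4914 -0.7112 0.5027], t=(-0.8257, 1.4304, -2.2073)
after S2 (essential): [0.4215 -0.0966 -0.3590; -0.3984 -0.0881 0.2025; 0.2267 0.5832 0.2918]

matrix = [0.4215 -0.0966 -0.3590; -0.3984 -0.0881 0.2025; 0.2267 0.5832 0.2918]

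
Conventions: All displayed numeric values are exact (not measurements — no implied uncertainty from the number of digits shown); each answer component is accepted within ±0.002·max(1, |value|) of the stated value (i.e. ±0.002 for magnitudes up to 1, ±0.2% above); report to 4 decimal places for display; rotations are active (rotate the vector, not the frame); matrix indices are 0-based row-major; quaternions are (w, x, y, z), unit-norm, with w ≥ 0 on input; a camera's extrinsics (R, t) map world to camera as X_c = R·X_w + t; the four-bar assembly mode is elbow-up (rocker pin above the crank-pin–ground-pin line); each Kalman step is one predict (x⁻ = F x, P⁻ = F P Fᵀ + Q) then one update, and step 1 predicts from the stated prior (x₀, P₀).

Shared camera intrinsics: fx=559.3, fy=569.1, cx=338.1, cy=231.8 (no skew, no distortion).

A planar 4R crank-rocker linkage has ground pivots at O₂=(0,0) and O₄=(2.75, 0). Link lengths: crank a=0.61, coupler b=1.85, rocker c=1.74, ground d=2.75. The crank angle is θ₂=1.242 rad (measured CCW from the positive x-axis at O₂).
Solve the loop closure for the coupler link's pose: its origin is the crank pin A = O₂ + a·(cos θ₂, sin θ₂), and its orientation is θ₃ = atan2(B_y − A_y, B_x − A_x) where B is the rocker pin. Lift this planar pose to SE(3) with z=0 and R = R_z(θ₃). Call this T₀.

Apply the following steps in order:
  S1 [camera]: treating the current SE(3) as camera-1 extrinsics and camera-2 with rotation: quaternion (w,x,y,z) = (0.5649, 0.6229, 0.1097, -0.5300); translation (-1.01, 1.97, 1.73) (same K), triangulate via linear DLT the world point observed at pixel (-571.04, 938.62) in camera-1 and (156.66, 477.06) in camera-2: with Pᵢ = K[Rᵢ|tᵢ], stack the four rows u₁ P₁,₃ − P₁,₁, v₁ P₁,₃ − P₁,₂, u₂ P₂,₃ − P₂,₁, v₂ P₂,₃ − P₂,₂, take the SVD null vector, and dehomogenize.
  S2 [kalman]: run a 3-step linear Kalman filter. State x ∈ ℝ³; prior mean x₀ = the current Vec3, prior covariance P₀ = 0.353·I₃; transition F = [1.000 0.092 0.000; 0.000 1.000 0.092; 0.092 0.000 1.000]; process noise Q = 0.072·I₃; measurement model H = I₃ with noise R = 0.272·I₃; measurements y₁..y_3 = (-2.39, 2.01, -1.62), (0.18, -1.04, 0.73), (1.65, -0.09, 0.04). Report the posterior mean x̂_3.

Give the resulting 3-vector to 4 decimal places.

result = (0.2227, 0.2474, -0.0742)

source (fourbar_fk): coupler pose = R=[0.8761 -0.4821 0.0000; 0.4821 0.8761 0.0000; 0.0000 0.0000 1.0000], t=(0.1970, 0.5773, 0.0000)
after S1 (triangulate): (-1.1092, 1.0821, 0.7976)
after S2 (kf_track): (0.2227, 0.2474, -0.0742)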